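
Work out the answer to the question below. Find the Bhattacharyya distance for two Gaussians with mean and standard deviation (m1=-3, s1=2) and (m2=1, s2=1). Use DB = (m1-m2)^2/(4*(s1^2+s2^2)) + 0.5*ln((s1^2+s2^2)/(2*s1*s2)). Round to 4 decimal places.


Bhattacharyya distance between two Gaussians:
DB = (m1-m2)^2/(4*(s1^2+s2^2)) + (1/2)*ln((s1^2+s2^2)/(2*s1*s2)).
(m1-m2)^2 = (-4)^2 = 16.
s1^2+s2^2 = 4 + 1 = 5.
term1 = 16/20 = 0.8.
term2 = 0.5*ln(5/4.0) = 0.111572.
DB = 0.8 + 0.111572 = 0.9116

0.9116


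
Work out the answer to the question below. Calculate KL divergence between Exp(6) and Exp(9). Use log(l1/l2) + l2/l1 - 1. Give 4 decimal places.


KL divergence for exponential family:
KL = log(l1/l2) + l2/l1 - 1.
log(6/9) = -0.405465.
9/6 = 1.5.
KL = -0.405465 + 1.5 - 1 = 0.0945

0.0945


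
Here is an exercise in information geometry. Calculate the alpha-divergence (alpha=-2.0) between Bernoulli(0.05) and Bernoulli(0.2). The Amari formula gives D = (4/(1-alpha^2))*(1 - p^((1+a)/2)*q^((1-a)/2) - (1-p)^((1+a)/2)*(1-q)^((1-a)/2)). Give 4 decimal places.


Amari alpha-divergence:
D = (4/(1-alpha^2))*(1 - p^((1+a)/2)*q^((1-a)/2) - (1-p)^((1+a)/2)*(1-q)^((1-a)/2)).
alpha = -2.0, p = 0.05, q = 0.2.
e1 = (1+alpha)/2 = -0.5, e2 = (1-alpha)/2 = 1.5.
t1 = p^e1 * q^e2 = 0.05^-0.5 * 0.2^1.5 = 0.4.
t2 = (1-p)^e1 * (1-q)^e2 = 0.95^-0.5 * 0.8^1.5 = 0.73413.
4/(1-alpha^2) = -1.333333.
D = -1.333333*(1 - 0.4 - 0.73413) = 0.1788

0.1788


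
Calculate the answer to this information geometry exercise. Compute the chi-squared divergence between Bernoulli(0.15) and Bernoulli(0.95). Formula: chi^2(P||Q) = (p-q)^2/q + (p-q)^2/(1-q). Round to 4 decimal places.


Chi-squared divergence between Bernoulli distributions:
chi^2 = (p-q)^2/q + (p-q)^2/(1-q).
p = 0.15, q = 0.95, p-q = -0.8.
(p-q)^2 = 0.64.
term1 = 0.64/0.95 = 0.673684.
term2 = 0.64/0.05 = 12.8.
chi^2 = 0.673684 + 12.8 = 13.4737

13.4737


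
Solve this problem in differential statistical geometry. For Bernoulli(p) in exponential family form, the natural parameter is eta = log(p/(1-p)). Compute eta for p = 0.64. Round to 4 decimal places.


Natural parameter for Bernoulli: eta = log(p/(1-p)).
p = 0.64, 1-p = 0.36.
p/(1-p) = 1.777778.
eta = log(1.777778) = 0.5754

0.5754


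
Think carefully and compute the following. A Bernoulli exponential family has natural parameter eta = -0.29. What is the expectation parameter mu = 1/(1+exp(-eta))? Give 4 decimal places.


Dual coordinate (expectation parameter) for Bernoulli:
mu = 1/(1+exp(-eta)).
eta = -0.29.
exp(-eta) = exp(0.29) = 1.336427.
mu = 1/(1+1.336427) = 0.4280

0.4280


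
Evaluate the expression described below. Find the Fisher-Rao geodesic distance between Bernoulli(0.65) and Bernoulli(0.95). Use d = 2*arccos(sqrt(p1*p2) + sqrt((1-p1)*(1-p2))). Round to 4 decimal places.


Geodesic distance on Bernoulli manifold:
d(p1,p2) = 2*arccos(sqrt(p1*p2) + sqrt((1-p1)*(1-p2))).
sqrt(p1*p2) = sqrt(0.65*0.95) = 0.785812.
sqrt((1-p1)*(1-p2)) = sqrt(0.35*0.05) = 0.132288.
arg = 0.785812 + 0.132288 = 0.918099.
d = 2*arccos(0.918099) = 0.8151

0.8151


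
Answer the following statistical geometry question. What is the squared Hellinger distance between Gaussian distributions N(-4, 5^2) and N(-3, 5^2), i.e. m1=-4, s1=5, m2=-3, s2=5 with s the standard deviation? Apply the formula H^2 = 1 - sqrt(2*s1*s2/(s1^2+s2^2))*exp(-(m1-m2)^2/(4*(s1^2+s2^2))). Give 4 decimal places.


Squared Hellinger distance for Gaussians:
H^2 = 1 - sqrt(2*s1*s2/(s1^2+s2^2)) * exp(-(m1-m2)^2/(4*(s1^2+s2^2))).
s1^2 = 25, s2^2 = 25, s1^2+s2^2 = 50.
sqrt(2*5*5/(50)) = 1.0.
(m1-m2)^2 = (-1)^2 = 1.
exp(-1/(4*50)) = exp(-0.005) = 0.995012.
H^2 = 1 - 1.0*0.995012 = 0.0050

0.0050


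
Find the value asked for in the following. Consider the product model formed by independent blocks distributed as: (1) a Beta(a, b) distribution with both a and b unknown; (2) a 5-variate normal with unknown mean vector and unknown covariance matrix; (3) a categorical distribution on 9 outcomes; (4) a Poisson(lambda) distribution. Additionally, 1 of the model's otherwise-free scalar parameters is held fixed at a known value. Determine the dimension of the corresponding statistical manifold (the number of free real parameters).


The dimension of a statistical manifold equals the number of free
(independent) real parameters of the model. For a product of independent
blocks the parameter counts add.
- Beta (a, b): 2.
- 5-variate normal: 5 (mean) + 5*6/2 = 15 (symmetric covariance) = 20.
- categorical on 9 outcomes (probabilities sum to 1): 9-1 = 8.
- Poisson (lambda): 1.
Total = 2 + 20 + 8 + 1 = 31.
1 parameter(s) fixed at known values: 31 - 1 = 30.
Dimension = 30

30


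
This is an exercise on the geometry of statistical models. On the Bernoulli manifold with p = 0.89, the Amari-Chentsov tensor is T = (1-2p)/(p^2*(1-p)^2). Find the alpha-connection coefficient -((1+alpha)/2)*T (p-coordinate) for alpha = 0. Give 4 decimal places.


Skewness (Amari-Chentsov) tensor: T = (1-2p)/(p^2*(1-p)^2).
p = 0.89, 1-2p = -0.78, p^2 = 0.7921, (1-p)^2 = 0.0121.
T = -0.78/(0.7921 * 0.0121) = -81.382161.
In the p-coordinate, Gamma^(alpha) = Gamma^(0) - (alpha/2)*T with Gamma^(0) = (1/2)*g'(p) = -T/2,
so Gamma^(alpha) = -((1+alpha)/2)*T.
alpha = 0, -(1+alpha)/2 = -0.5.
Gamma = -0.5 * -81.382161 = 40.6911

40.6911


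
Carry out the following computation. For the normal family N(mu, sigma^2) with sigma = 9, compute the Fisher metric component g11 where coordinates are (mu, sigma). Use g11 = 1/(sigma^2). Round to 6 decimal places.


For the 2-parameter normal family, the Fisher metric has:
  g11 = 1/sigma^2, g22 = 2/sigma^2.
sigma = 9, sigma^2 = 81.
g11 = 0.012346

0.012346


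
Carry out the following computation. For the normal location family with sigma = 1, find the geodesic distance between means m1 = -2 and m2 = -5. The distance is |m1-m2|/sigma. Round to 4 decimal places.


On the fixed-variance normal subfamily, geodesic distance = |m1-m2|/sigma.
|-2 - -5| = 3.
sigma = 1.
d = 3/1 = 3.0000

3.0000


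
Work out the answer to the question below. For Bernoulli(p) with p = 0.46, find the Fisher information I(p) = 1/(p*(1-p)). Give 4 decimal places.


For Bernoulli(p), Fisher information is I(p) = 1/(p*(1-p)).
p = 0.46, 1-p = 0.54.
p*(1-p) = 0.2484.
I(p) = 1/0.2484 = 4.0258

4.0258


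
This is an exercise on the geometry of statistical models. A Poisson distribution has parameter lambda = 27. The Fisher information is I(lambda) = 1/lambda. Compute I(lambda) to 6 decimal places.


Fisher information for Poisson: I(lambda) = 1/lambda.
lambda = 27.
I(lambda) = 1/27 = 0.037037

0.037037


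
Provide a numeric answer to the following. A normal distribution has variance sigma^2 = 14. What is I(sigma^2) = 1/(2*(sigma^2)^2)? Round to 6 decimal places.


Fisher information for variance: I(sigma^2) = 1/(2*sigma^4).
sigma^2 = 14, so sigma^4 = 196.
I = 1/(2*196) = 1/392 = 0.002551

0.002551


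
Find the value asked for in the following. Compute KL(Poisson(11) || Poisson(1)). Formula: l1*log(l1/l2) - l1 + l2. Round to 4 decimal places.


KL divergence for Poisson:
KL = l1*log(l1/l2) - l1 + l2.
l1 = 11, l2 = 1.
log(11/1) = 2.397895.
l1*log(l1/l2) = 11 * 2.397895 = 26.376848.
KL = 26.376848 - 11 + 1 = 16.3768

16.3768


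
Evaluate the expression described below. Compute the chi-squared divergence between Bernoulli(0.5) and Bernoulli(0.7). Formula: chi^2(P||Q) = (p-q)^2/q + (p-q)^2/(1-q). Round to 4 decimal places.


Chi-squared divergence between Bernoulli distributions:
chi^2 = (p-q)^2/q + (p-q)^2/(1-q).
p = 0.5, q = 0.7, p-q = -0.2.
(p-q)^2 = 0.04.
term1 = 0.04/0.7 = 0.057143.
term2 = 0.04/0.3 = 0.133333.
chi^2 = 0.057143 + 0.133333 = 0.1905

0.1905


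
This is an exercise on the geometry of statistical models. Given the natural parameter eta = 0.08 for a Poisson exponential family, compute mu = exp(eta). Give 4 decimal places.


Expectation parameter for Poisson exponential family:
mu = exp(eta).
eta = 0.08.
mu = exp(0.08) = 1.0833

1.0833


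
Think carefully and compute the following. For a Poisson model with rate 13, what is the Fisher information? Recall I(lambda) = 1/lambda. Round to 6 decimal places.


Fisher information for Poisson: I(lambda) = 1/lambda.
lambda = 13.
I(lambda) = 1/13 = 0.076923

0.076923


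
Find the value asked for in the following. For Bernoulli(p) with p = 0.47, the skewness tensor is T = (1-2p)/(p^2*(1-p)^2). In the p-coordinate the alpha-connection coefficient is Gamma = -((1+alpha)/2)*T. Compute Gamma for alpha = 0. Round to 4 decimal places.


Skewness (Amari-Chentsov) tensor: T = (1-2p)/(p^2*(1-p)^2).
p = 0.47, 1-2p = 0.06, p^2 = 0.2209, (1-p)^2 = 0.2809.
T = 0.06/(0.2209 * 0.2809) = 0.96695.
In the p-coordinate, Gamma^(alpha) = Gamma^(0) - (alpha/2)*T with Gamma^(0) = (1/2)*g'(p) = -T/2,
so Gamma^(alpha) = -((1+alpha)/2)*T.
alpha = 0, -(1+alpha)/2 = -0.5.
Gamma = -0.5 * 0.96695 = -0.4835

-0.4835


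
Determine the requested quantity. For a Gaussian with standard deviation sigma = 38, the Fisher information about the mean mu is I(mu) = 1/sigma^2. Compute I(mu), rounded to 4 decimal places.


The Fisher information for the mean of a normal distribution is I(mu) = 1/sigma^2.
sigma = 38, so sigma^2 = 1444.
I(mu) = 1/1444 = 0.0007

0.0007


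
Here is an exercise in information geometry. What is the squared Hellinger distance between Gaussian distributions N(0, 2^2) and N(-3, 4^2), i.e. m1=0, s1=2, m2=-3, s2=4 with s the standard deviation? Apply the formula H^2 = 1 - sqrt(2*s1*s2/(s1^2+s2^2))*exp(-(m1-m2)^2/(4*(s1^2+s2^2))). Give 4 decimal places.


Squared Hellinger distance for Gaussians:
H^2 = 1 - sqrt(2*s1*s2/(s1^2+s2^2)) * exp(-(m1-m2)^2/(4*(s1^2+s2^2))).
s1^2 = 4, s2^2 = 16, s1^2+s2^2 = 20.
sqrt(2*2*4/(20)) = 0.894427.
(m1-m2)^2 = (3)^2 = 9.
exp(-9/(4*20)) = exp(-0.1125) = 0.893597.
H^2 = 1 - 0.894427*0.893597 = 0.2007

0.2007


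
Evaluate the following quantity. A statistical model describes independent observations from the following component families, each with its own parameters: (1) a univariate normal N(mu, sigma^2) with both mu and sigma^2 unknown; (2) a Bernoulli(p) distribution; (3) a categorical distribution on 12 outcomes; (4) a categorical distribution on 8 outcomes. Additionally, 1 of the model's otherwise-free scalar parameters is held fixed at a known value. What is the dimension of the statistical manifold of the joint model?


The dimension of a statistical manifold equals the number of free
(independent) real parameters of the model. For a product of independent
blocks the parameter counts add.
- normal (mu, sigma^2): 2.
- Bernoulli (p): 1.
- categorical on 12 outcomes (probabilities sum to 1): 12-1 = 11.
- categorical on 8 outcomes (probabilities sum to 1): 8-1 = 7.
Total = 2 + 1 + 11 + 7 = 21.
1 parameter(s) fixed at known values: 21 - 1 = 20.
Dimension = 20

20


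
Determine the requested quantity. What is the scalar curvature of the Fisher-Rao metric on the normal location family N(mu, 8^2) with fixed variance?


This family has a single free parameter, so its statistical manifold
is 1-dimensional. The Riemann curvature tensor of any 1-dimensional
Riemannian manifold vanishes identically, so R = 0.

0


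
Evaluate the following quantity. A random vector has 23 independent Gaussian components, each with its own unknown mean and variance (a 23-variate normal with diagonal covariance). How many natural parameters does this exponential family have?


Exponential family dimension calculation:
Each univariate normal has two natural parameters (mu/sigma^2 and -1/(2 sigma^2)).
With 23 independent components, dim = 2 * 23 = 46.

46


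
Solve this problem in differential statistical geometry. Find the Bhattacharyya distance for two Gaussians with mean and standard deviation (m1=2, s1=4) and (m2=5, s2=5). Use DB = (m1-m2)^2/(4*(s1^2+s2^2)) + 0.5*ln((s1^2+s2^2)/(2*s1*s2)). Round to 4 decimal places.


Bhattacharyya distance between two Gaussians:
DB = (m1-m2)^2/(4*(s1^2+s2^2)) + (1/2)*ln((s1^2+s2^2)/(2*s1*s2)).
(m1-m2)^2 = (-3)^2 = 9.
s1^2+s2^2 = 16 + 25 = 41.
term1 = 9/164 = 0.054878.
term2 = 0.5*ln(41/40.0) = 0.012346.
DB = 0.054878 + 0.012346 = 0.0672

0.0672


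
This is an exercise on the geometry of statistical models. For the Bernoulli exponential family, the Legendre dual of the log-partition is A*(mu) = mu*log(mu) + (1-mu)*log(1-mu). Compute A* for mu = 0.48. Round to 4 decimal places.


Legendre transform for Bernoulli:
A*(mu) = mu*log(mu) + (1-mu)*log(1-mu).
mu = 0.48, 1-mu = 0.52.
mu*log(mu) = 0.48*log(0.48) = -0.352305.
(1-mu)*log(1-mu) = 0.52*log(0.52) = -0.340042.
A* = -0.352305 + -0.340042 = -0.6923

-0.6923


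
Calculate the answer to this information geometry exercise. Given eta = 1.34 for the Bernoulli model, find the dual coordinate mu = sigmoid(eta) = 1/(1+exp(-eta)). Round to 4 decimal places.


Dual coordinate (expectation parameter) for Bernoulli:
mu = 1/(1+exp(-eta)).
eta = 1.34.
exp(-eta) = exp(-1.34) = 0.261846.
mu = 1/(1+0.261846) = 0.7925

0.7925


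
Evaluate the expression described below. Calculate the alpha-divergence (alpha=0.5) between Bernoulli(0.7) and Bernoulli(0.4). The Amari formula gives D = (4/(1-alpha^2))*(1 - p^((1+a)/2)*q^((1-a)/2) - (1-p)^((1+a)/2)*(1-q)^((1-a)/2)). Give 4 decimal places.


Amari alpha-divergence:
D = (4/(1-alpha^2))*(1 - p^((1+a)/2)*q^((1-a)/2) - (1-p)^((1+a)/2)*(1-q)^((1-a)/2)).
alpha = 0.5, p = 0.7, q = 0.4.
e1 = (1+alpha)/2 = 0.75, e2 = (1-alpha)/2 = 0.25.
t1 = p^e1 * q^e2 = 0.7^0.75 * 0.4^0.25 = 0.608609.
t2 = (1-p)^e1 * (1-q)^e2 = 0.3^0.75 * 0.6^0.25 = 0.356762.
4/(1-alpha^2) = 5.333333.
D = 5.333333*(1 - 0.608609 - 0.356762) = 0.1847

0.1847


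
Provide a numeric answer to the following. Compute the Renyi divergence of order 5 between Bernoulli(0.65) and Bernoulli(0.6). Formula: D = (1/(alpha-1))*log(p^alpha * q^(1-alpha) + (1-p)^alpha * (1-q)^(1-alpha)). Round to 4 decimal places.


Renyi divergence of order alpha between Bernoulli distributions:
D = (1/(alpha-1))*log(p^alpha * q^(1-alpha) + (1-p)^alpha * (1-q)^(1-alpha)).
alpha = 5, p = 0.65, q = 0.6.
p^alpha * q^(1-alpha) = 0.65^5 * 0.6^-4 = 0.895286.
(1-p)^alpha * (1-q)^(1-alpha) = 0.35^5 * 0.4^-4 = 0.205164.
sum = 0.895286 + 0.205164 = 1.10045.
D = (1/4)*log(1.10045) = 0.0239

0.0239


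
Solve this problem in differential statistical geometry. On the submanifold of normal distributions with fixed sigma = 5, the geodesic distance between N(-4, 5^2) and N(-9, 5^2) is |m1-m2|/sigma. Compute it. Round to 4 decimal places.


On the fixed-variance normal subfamily, geodesic distance = |m1-m2|/sigma.
|-4 - -9| = 5.
sigma = 5.
d = 5/5 = 1.0000

1.0000


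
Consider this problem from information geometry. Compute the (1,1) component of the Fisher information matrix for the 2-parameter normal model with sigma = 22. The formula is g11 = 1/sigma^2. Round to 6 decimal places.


For the 2-parameter normal family, the Fisher metric has:
  g11 = 1/sigma^2, g22 = 2/sigma^2.
sigma = 22, sigma^2 = 484.
g11 = 0.002066

0.002066


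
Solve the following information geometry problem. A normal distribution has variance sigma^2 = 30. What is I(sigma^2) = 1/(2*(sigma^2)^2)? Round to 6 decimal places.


Fisher information for variance: I(sigma^2) = 1/(2*sigma^4).
sigma^2 = 30, so sigma^4 = 900.
I = 1/(2*900) = 1/1800 = 0.000556

0.000556


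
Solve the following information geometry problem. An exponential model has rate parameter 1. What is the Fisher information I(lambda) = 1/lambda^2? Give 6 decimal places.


Fisher information for exponential: I(lambda) = 1/lambda^2.
lambda = 1, lambda^2 = 1.
I = 1/1 = 1.000000

1.000000


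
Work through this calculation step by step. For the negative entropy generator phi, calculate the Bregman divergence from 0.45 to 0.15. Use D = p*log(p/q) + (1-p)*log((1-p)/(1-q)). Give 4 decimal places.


Bregman divergence with negative entropy generator:
D = p*log(p/q) + (1-p)*log((1-p)/(1-q)).
p = 0.45, q = 0.15.
p*log(p/q) = 0.45*log(0.45/0.15) = 0.494376.
(1-p)*log((1-p)/(1-q)) = 0.55*log(0.55/0.85) = -0.239425.
D = 0.494376 + -0.239425 = 0.2550

0.2550


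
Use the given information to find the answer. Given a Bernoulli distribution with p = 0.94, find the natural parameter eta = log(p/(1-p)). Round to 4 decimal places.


Natural parameter for Bernoulli: eta = log(p/(1-p)).
p = 0.94, 1-p = 0.06.
p/(1-p) = 15.666667.
eta = log(15.666667) = 2.7515

2.7515


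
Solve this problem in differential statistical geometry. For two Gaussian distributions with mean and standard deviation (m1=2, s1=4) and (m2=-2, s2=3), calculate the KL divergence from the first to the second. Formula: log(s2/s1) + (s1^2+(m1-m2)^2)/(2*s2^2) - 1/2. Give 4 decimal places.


KL divergence between normal distributions:
KL = log(s2/s1) + (s1^2 + (m1-m2)^2)/(2*s2^2) - 1/2.
log(3/4) = -0.287682.
(4^2 + (2--2)^2)/(2*3^2) = (16 + 16)/18 = 1.777778.
KL = -0.287682 + 1.777778 - 0.5 = 0.9901

0.9901


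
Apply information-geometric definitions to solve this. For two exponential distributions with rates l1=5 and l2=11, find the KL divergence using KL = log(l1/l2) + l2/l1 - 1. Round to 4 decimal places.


KL divergence for exponential family:
KL = log(l1/l2) + l2/l1 - 1.
log(5/11) = -0.788457.
11/5 = 2.2.
KL = -0.788457 + 2.2 - 1 = 0.4115

0.4115


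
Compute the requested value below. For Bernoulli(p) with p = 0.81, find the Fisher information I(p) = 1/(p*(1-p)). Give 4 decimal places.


For Bernoulli(p), Fisher information is I(p) = 1/(p*(1-p)).
p = 0.81, 1-p = 0.19.
p*(1-p) = 0.1539.
I(p) = 1/0.1539 = 6.4977

6.4977


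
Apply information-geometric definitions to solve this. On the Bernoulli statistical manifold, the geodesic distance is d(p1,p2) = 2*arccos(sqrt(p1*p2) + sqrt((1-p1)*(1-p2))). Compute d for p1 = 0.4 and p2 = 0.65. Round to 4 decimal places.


Geodesic distance on Bernoulli manifold:
d(p1,p2) = 2*arccos(sqrt(p1*p2) + sqrt((1-p1)*(1-p2))).
sqrt(p1*p2) = sqrt(0.4*0.65) = 0.509902.
sqrt((1-p1)*(1-p2)) = sqrt(0.6*0.35) = 0.458258.
arg = 0.509902 + 0.458258 = 0.96816.
d = 2*arccos(0.96816) = 0.5061

0.5061


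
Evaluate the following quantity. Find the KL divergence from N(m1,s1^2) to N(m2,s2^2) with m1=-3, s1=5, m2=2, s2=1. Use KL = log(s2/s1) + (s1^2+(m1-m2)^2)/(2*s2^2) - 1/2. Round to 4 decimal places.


KL divergence between normal distributions:
KL = log(s2/s1) + (s1^2 + (m1-m2)^2)/(2*s2^2) - 1/2.
log(1/5) = -1.609438.
(5^2 + (-3-2)^2)/(2*1^2) = (25 + 25)/2 = 25.0.
KL = -1.609438 + 25.0 - 0.5 = 22.8906

22.8906


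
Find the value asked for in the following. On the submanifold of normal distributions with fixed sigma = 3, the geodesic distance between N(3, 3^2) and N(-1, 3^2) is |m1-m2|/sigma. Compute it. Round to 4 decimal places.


On the fixed-variance normal subfamily, geodesic distance = |m1-m2|/sigma.
|3 - -1| = 4.
sigma = 3.
d = 4/3 = 1.3333

1.3333


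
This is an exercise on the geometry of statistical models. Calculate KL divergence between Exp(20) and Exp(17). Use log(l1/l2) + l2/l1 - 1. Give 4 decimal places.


KL divergence for exponential family:
KL = log(l1/l2) + l2/l1 - 1.
log(20/17) = 0.162519.
17/20 = 0.85.
KL = 0.162519 + 0.85 - 1 = 0.0125

0.0125


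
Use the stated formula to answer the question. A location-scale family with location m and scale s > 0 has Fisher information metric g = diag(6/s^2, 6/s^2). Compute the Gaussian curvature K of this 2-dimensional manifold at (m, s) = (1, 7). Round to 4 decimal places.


The metric has the form g = (A dm^2 + B ds^2)/s^2 with A = 6, B = 6.
Substitute u = sqrt(A/B)*m: g = B*(du^2 + ds^2)/s^2, i.e. B times the
Poincare upper half-plane metric, which has constant Gaussian curvature -1.
Scaling a 2D metric by a constant c divides the Gaussian curvature by c,
so K = -1/B = -1/(6) = -0.1667 everywhere (the point (m, s) = (1, 7) is irrelevant:
the curvature is constant).
The requested Gaussian curvature is K = -0.1667.

-0.1667


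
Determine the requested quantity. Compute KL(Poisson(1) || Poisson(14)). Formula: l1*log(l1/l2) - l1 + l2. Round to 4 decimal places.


KL divergence for Poisson:
KL = l1*log(l1/l2) - l1 + l2.
l1 = 1, l2 = 14.
log(1/14) = -2.639057.
l1*log(l1/l2) = 1 * -2.639057 = -2.639057.
KL = -2.639057 - 1 + 14 = 10.3609

10.3609


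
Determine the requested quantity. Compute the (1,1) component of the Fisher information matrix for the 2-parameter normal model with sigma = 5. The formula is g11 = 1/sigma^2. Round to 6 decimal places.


For the 2-parameter normal family, the Fisher metric has:
  g11 = 1/sigma^2, g22 = 2/sigma^2.
sigma = 5, sigma^2 = 25.
g11 = 0.040000

0.040000


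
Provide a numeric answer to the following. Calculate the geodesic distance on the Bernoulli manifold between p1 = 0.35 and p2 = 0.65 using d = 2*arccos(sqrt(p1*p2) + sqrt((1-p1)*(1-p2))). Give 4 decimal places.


Geodesic distance on Bernoulli manifold:
d(p1,p2) = 2*arccos(sqrt(p1*p2) + sqrt((1-p1)*(1-p2))).
sqrt(p1*p2) = sqrt(0.35*0.65) = 0.47697.
sqrt((1-p1)*(1-p2)) = sqrt(0.65*0.35) = 0.47697.
arg = 0.47697 + 0.47697 = 0.953939.
d = 2*arccos(0.953939) = 0.6094

0.6094


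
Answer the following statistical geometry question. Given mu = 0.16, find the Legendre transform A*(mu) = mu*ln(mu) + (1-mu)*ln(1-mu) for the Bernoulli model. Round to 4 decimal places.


Legendre transform for Bernoulli:
A*(mu) = mu*log(mu) + (1-mu)*log(1-mu).
mu = 0.16, 1-mu = 0.84.
mu*log(mu) = 0.16*log(0.16) = -0.293213.
(1-mu)*log(1-mu) = 0.84*log(0.84) = -0.146457.
A* = -0.293213 + -0.146457 = -0.4397

-0.4397


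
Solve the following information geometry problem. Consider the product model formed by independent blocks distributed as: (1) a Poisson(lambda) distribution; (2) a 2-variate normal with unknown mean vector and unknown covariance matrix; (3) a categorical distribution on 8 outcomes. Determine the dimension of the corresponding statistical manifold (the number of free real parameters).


The dimension of a statistical manifold equals the number of free
(independent) real parameters of the model. For a product of independent
blocks the parameter counts add.
- Poisson (lambda): 1.
- 2-variate normal: 2 (mean) + 2*3/2 = 3 (symmetric covariance) = 5.
- categorical on 8 outcomes (probabilities sum to 1): 8-1 = 7.
Total = 1 + 5 + 7 = 13.
Dimension = 13

13


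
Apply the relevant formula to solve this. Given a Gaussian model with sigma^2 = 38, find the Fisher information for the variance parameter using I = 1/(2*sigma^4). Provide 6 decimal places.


Fisher information for variance: I(sigma^2) = 1/(2*sigma^4).
sigma^2 = 38, so sigma^4 = 1444.
I = 1/(2*1444) = 1/2888 = 0.000346

0.000346


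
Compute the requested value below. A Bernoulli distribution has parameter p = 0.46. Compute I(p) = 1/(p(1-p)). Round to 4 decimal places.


For Bernoulli(p), Fisher information is I(p) = 1/(p*(1-p)).
p = 0.46, 1-p = 0.54.
p*(1-p) = 0.2484.
I(p) = 1/0.2484 = 4.0258

4.0258


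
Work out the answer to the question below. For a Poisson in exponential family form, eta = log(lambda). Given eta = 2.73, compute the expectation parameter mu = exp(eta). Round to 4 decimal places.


Expectation parameter for Poisson exponential family:
mu = exp(eta).
eta = 2.73.
mu = exp(2.73) = 15.3329

15.3329


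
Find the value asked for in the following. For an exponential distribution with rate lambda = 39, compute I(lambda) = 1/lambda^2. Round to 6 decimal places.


Fisher information for exponential: I(lambda) = 1/lambda^2.
lambda = 39, lambda^2 = 1521.
I = 1/1521 = 0.000657

0.000657


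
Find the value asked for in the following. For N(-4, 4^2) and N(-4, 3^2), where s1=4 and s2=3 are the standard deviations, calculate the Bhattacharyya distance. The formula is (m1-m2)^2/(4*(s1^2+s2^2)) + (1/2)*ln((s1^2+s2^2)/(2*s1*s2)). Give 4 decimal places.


Bhattacharyya distance between two Gaussians:
DB = (m1-m2)^2/(4*(s1^2+s2^2)) + (1/2)*ln((s1^2+s2^2)/(2*s1*s2)).
(m1-m2)^2 = (0)^2 = 0.
s1^2+s2^2 = 16 + 9 = 25.
term1 = 0/100 = 0.0.
term2 = 0.5*ln(25/24.0) = 0.020411.
DB = 0.0 + 0.020411 = 0.0204

0.0204


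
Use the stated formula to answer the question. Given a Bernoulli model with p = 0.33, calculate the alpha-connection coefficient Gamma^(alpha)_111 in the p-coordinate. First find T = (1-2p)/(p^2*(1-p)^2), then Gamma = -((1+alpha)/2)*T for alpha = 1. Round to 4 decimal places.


Skewness (Amari-Chentsov) tensor: T = (1-2p)/(p^2*(1-p)^2).
p = 0.33, 1-2p = 0.34, p^2 = 0.1089, (1-p)^2 = 0.4489.
T = 0.34/(0.1089 * 0.4489) = 6.955069.
In the p-coordinate, Gamma^(alpha) = Gamma^(0) - (alpha/2)*T with Gamma^(0) = (1/2)*g'(p) = -T/2,
so Gamma^(alpha) = -((1+alpha)/2)*T.
alpha = 1, -(1+alpha)/2 = -1.0.
Gamma = -1.0 * 6.955069 = -6.9551

-6.9551


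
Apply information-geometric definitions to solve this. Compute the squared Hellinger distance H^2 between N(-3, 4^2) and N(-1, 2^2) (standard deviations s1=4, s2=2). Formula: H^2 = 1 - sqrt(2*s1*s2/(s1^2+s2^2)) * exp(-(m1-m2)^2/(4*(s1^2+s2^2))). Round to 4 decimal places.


Squared Hellinger distance for Gaussians:
H^2 = 1 - sqrt(2*s1*s2/(s1^2+s2^2)) * exp(-(m1-m2)^2/(4*(s1^2+s2^2))).
s1^2 = 16, s2^2 = 4, s1^2+s2^2 = 20.
sqrt(2*4*2/(20)) = 0.894427.
(m1-m2)^2 = (-2)^2 = 4.
exp(-4/(4*20)) = exp(-0.05) = 0.951229.
H^2 = 1 - 0.894427*0.951229 = 0.1492

0.1492


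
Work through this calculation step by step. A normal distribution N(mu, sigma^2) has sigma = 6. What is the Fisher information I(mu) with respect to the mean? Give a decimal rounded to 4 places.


The Fisher information for the mean of a normal distribution is I(mu) = 1/sigma^2.
sigma = 6, so sigma^2 = 36.
I(mu) = 1/36 = 0.0278

0.0278


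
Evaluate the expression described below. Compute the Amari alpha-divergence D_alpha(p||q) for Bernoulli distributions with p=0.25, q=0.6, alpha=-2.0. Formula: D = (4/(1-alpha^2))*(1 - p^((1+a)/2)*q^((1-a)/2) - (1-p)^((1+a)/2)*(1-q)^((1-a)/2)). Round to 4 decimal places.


Amari alpha-divergence:
D = (4/(1-alpha^2))*(1 - p^((1+a)/2)*q^((1-a)/2) - (1-p)^((1+a)/2)*(1-q)^((1-a)/2)).
alpha = -2.0, p = 0.25, q = 0.6.
e1 = (1+alpha)/2 = -0.5, e2 = (1-alpha)/2 = 1.5.
t1 = p^e1 * q^e2 = 0.25^-0.5 * 0.6^1.5 = 0.929516.
t2 = (1-p)^e1 * (1-q)^e2 = 0.75^-0.5 * 0.4^1.5 = 0.292119.
4/(1-alpha^2) = -1.333333.
D = -1.333333*(1 - 0.929516 - 0.292119) = 0.2955

0.2955


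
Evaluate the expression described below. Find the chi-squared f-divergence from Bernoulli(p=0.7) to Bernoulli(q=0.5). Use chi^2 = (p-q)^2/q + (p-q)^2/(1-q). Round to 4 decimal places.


Chi-squared divergence between Bernoulli distributions:
chi^2 = (p-q)^2/q + (p-q)^2/(1-q).
p = 0.7, q = 0.5, p-q = 0.2.
(p-q)^2 = 0.04.
term1 = 0.04/0.5 = 0.08.
term2 = 0.04/0.5 = 0.08.
chi^2 = 0.08 + 0.08 = 0.1600

0.1600


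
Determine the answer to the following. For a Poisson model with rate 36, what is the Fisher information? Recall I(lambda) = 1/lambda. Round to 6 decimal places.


Fisher information for Poisson: I(lambda) = 1/lambda.
lambda = 36.
I(lambda) = 1/36 = 0.027778

0.027778


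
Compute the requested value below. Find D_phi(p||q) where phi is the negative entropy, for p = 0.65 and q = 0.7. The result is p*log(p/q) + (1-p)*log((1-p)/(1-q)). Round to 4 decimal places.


Bregman divergence with negative entropy generator:
D = p*log(p/q) + (1-p)*log((1-p)/(1-q)).
p = 0.65, q = 0.7.
p*log(p/q) = 0.65*log(0.65/0.7) = -0.04817.
(1-p)*log((1-p)/(1-q)) = 0.35*log(0.35/0.3) = 0.053953.
D = -0.04817 + 0.053953 = 0.0058

0.0058


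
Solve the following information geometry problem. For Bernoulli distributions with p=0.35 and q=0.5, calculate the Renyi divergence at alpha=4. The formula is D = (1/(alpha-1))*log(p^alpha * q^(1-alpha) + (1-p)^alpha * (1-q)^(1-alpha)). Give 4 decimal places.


Renyi divergence of order alpha between Bernoulli distributions:
D = (1/(alpha-1))*log(p^alpha * q^(1-alpha) + (1-p)^alpha * (1-q)^(1-alpha)).
alpha = 4, p = 0.35, q = 0.5.
p^alpha * q^(1-alpha) = 0.35^4 * 0.5^-3 = 0.12005.
(1-p)^alpha * (1-q)^(1-alpha) = 0.65^4 * 0.5^-3 = 1.42805.
sum = 0.12005 + 1.42805 = 1.5481.
D = (1/3)*log(1.5481) = 0.1457

0.1457


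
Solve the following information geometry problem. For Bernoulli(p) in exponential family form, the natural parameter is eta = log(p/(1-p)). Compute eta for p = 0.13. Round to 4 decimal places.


Natural parameter for Bernoulli: eta = log(p/(1-p)).
p = 0.13, 1-p = 0.87.
p/(1-p) = 0.149425.
eta = log(0.149425) = -1.9010

-1.9010


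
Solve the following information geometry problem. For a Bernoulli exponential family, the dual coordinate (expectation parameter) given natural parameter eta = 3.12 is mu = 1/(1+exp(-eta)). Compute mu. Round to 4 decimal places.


Dual coordinate (expectation parameter) for Bernoulli:
mu = 1/(1+exp(-eta)).
eta = 3.12.
exp(-eta) = exp(-3.12) = 0.044157.
mu = 1/(1+0.044157) = 0.9577

0.9577


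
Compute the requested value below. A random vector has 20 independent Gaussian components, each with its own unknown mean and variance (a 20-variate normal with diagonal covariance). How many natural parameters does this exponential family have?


Exponential family dimension calculation:
Each univariate normal has two natural parameters (mu/sigma^2 and -1/(2 sigma^2)).
With 20 independent components, dim = 2 * 20 = 40.

40


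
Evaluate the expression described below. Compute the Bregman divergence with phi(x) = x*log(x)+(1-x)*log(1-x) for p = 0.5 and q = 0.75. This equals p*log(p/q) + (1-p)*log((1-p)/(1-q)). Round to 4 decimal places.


Bregman divergence with negative entropy generator:
D = p*log(p/q) + (1-p)*log((1-p)/(1-q)).
p = 0.5, q = 0.75.
p*log(p/q) = 0.5*log(0.5/0.75) = -0.202733.
(1-p)*log((1-p)/(1-q)) = 0.5*log(0.5/0.25) = 0.346574.
D = -0.202733 + 0.346574 = 0.1438

0.1438


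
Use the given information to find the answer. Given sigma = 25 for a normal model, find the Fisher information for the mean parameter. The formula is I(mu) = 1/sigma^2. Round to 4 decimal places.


The Fisher information for the mean of a normal distribution is I(mu) = 1/sigma^2.
sigma = 25, so sigma^2 = 625.
I(mu) = 1/625 = 0.0016

0.0016


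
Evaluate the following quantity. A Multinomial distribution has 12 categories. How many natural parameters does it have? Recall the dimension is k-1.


Exponential family dimension calculation:
For Multinomial with k=12 categories, dim = k-1 = 11.

11


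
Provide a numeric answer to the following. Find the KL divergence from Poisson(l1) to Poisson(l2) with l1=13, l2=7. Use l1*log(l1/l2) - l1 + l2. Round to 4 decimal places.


KL divergence for Poisson:
KL = l1*log(l1/l2) - l1 + l2.
l1 = 13, l2 = 7.
log(13/7) = 0.619039.
l1*log(l1/l2) = 13 * 0.619039 = 8.04751.
KL = 8.04751 - 13 + 7 = 2.0475

2.0475


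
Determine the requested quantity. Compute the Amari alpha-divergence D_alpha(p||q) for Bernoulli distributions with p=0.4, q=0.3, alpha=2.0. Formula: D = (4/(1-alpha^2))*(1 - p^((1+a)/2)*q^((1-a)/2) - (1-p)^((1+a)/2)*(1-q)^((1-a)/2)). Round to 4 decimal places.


Amari alpha-divergence:
D = (4/(1-alpha^2))*(1 - p^((1+a)/2)*q^((1-a)/2) - (1-p)^((1+a)/2)*(1-q)^((1-a)/2)).
alpha = 2.0, p = 0.4, q = 0.3.
e1 = (1+alpha)/2 = 1.5, e2 = (1-alpha)/2 = -0.5.
t1 = p^e1 * q^e2 = 0.4^1.5 * 0.3^-0.5 = 0.46188.
t2 = (1-p)^e1 * (1-q)^e2 = 0.6^1.5 * 0.7^-0.5 = 0.555492.
4/(1-alpha^2) = -1.333333.
D = -1.333333*(1 - 0.46188 - 0.555492) = 0.0232

0.0232


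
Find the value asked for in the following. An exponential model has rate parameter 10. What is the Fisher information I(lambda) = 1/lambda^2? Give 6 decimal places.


Fisher information for exponential: I(lambda) = 1/lambda^2.
lambda = 10, lambda^2 = 100.
I = 1/100 = 0.010000

0.010000


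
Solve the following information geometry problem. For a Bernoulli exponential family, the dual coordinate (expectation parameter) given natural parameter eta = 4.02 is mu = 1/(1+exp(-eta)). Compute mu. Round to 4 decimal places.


Dual coordinate (expectation parameter) for Bernoulli:
mu = 1/(1+exp(-eta)).
eta = 4.02.
exp(-eta) = exp(-4.02) = 0.017953.
mu = 1/(1+0.017953) = 0.9824

0.9824


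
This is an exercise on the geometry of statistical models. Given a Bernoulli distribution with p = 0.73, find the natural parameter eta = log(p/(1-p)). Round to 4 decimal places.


Natural parameter for Bernoulli: eta = log(p/(1-p)).
p = 0.73, 1-p = 0.27.
p/(1-p) = 2.703704.
eta = log(2.703704) = 0.9946

0.9946


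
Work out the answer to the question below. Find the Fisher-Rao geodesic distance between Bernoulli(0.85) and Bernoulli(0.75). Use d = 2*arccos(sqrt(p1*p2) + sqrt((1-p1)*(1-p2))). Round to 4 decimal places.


Geodesic distance on Bernoulli manifold:
d(p1,p2) = 2*arccos(sqrt(p1*p2) + sqrt((1-p1)*(1-p2))).
sqrt(p1*p2) = sqrt(0.85*0.75) = 0.798436.
sqrt((1-p1)*(1-p2)) = sqrt(0.15*0.25) = 0.193649.
arg = 0.798436 + 0.193649 = 0.992085.
d = 2*arccos(0.992085) = 0.2518

0.2518


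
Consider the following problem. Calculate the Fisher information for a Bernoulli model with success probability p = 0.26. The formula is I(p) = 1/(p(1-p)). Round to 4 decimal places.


For Bernoulli(p), Fisher information is I(p) = 1/(p*(1-p)).
p = 0.26, 1-p = 0.74.
p*(1-p) = 0.1924.
I(p) = 1/0.1924 = 5.1975

5.1975


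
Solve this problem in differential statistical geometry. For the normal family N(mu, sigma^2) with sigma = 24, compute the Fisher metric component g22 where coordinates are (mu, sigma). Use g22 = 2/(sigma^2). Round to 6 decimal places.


For the 2-parameter normal family, the Fisher metric has:
  g11 = 1/sigma^2, g22 = 2/sigma^2.
sigma = 24, sigma^2 = 576.
g22 = 0.003472

0.003472


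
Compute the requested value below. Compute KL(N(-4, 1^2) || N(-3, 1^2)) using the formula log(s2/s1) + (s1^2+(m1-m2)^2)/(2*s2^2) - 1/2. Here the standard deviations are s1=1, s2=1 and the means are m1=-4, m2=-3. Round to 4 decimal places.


KL divergence between normal distributions:
KL = log(s2/s1) + (s1^2 + (m1-m2)^2)/(2*s2^2) - 1/2.
log(1/1) = 0.0.
(1^2 + (-4--3)^2)/(2*1^2) = (1 + 1)/2 = 1.0.
KL = 0.0 + 1.0 - 0.5 = 0.5000

0.5000


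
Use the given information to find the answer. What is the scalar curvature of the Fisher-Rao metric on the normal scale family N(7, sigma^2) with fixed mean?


This family has a single free parameter, so its statistical manifold
is 1-dimensional. The Riemann curvature tensor of any 1-dimensional
Riemannian manifold vanishes identically, so R = 0.

0


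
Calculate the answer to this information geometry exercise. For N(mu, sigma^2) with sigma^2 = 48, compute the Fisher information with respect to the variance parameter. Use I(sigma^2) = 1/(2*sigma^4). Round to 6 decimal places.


Fisher information for variance: I(sigma^2) = 1/(2*sigma^4).
sigma^2 = 48, so sigma^4 = 2304.
I = 1/(2*2304) = 1/4608 = 0.000217

0.000217


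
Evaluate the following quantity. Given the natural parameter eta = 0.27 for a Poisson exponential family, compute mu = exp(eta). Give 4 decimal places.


Expectation parameter for Poisson exponential family:
mu = exp(eta).
eta = 0.27.
mu = exp(0.27) = 1.3100

1.3100


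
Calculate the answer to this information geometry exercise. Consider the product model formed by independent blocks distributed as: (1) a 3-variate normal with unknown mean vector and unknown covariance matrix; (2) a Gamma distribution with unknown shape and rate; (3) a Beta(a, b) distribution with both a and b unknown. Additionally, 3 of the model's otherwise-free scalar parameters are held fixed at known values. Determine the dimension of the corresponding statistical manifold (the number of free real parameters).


The dimension of a statistical manifold equals the number of free
(independent) real parameters of the model. For a product of independent
blocks the parameter counts add.
- 3-variate normal: 3 (mean) + 3*4/2 = 6 (symmetric covariance) = 9.
- Gamma (shape, rate): 2.
- Beta (a, b): 2.
Total = 9 + 2 + 2 = 13.
3 parameter(s) fixed at known values: 13 - 3 = 10.
Dimension = 10

10


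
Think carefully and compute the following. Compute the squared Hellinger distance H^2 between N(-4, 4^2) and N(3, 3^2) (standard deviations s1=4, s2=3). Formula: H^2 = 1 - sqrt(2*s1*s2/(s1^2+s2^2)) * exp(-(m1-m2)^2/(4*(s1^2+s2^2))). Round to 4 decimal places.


Squared Hellinger distance for Gaussians:
H^2 = 1 - sqrt(2*s1*s2/(s1^2+s2^2)) * exp(-(m1-m2)^2/(4*(s1^2+s2^2))).
s1^2 = 16, s2^2 = 9, s1^2+s2^2 = 25.
sqrt(2*4*3/(25)) = 0.979796.
(m1-m2)^2 = (-7)^2 = 49.
exp(-49/(4*25)) = exp(-0.49) = 0.612626.
H^2 = 1 - 0.979796*0.612626 = 0.3998

0.3998


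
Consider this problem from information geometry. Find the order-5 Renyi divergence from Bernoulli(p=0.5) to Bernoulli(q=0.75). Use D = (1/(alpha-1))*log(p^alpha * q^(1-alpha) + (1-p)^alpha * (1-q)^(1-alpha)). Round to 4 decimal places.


Renyi divergence of order alpha between Bernoulli distributions:
D = (1/(alpha-1))*log(p^alpha * q^(1-alpha) + (1-p)^alpha * (1-q)^(1-alpha)).
alpha = 5, p = 0.5, q = 0.75.
p^alpha * q^(1-alpha) = 0.5^5 * 0.75^-4 = 0.098765.
(1-p)^alpha * (1-q)^(1-alpha) = 0.5^5 * 0.25^-4 = 8.0.
sum = 0.098765 + 8.0 = 8.098765.
D = (1/4)*log(8.098765) = 0.5229

0.5229


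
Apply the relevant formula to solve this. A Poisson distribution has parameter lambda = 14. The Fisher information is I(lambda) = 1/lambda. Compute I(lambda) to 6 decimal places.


Fisher information for Poisson: I(lambda) = 1/lambda.
lambda = 14.
I(lambda) = 1/14 = 0.071429

0.071429


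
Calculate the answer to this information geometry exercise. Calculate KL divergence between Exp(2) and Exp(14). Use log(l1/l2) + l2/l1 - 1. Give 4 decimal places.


KL divergence for exponential family:
KL = log(l1/l2) + l2/l1 - 1.
log(2/14) = -1.94591.
14/2 = 7.0.
KL = -1.94591 + 7.0 - 1 = 4.0541

4.0541


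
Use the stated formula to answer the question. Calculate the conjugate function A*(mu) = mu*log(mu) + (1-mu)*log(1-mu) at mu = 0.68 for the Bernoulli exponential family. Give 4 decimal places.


Legendre transform for Bernoulli:
A*(mu) = mu*log(mu) + (1-mu)*log(1-mu).
mu = 0.68, 1-mu = 0.32.
mu*log(mu) = 0.68*log(0.68) = -0.26225.
(1-mu)*log(1-mu) = 0.32*log(0.32) = -0.364619.
A* = -0.26225 + -0.364619 = -0.6269

-0.6269


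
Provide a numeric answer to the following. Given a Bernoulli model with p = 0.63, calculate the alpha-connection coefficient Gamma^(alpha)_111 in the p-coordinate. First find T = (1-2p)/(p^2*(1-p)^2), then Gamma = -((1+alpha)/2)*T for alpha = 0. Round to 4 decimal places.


Skewness (Amari-Chentsov) tensor: T = (1-2p)/(p^2*(1-p)^2).
p = 0.63, 1-2p = -0.26, p^2 = 0.3969, (1-p)^2 = 0.1369.
T = -0.26/(0.3969 * 0.1369) = -4.785076.
In the p-coordinate, Gamma^(alpha) = Gamma^(0) - (alpha/2)*T with Gamma^(0) = (1/2)*g'(p) = -T/2,
so Gamma^(alpha) = -((1+alpha)/2)*T.
alpha = 0, -(1+alpha)/2 = -0.5.
Gamma = -0.5 * -4.785076 = 2.3925

2.3925


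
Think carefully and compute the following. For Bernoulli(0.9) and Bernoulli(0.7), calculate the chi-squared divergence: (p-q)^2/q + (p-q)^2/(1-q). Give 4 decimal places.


Chi-squared divergence between Bernoulli distributions:
chi^2 = (p-q)^2/q + (p-q)^2/(1-q).
p = 0.9, q = 0.7, p-q = 0.2.
(p-q)^2 = 0.04.
term1 = 0.04/0.7 = 0.057143.
term2 = 0.04/0.3 = 0.133333.
chi^2 = 0.057143 + 0.133333 = 0.1905

0.1905


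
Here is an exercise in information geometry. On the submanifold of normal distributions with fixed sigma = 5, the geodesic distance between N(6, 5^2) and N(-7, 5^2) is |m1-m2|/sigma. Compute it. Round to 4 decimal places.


On the fixed-variance normal subfamily, geodesic distance = |m1-m2|/sigma.
|6 - -7| = 13.
sigma = 5.
d = 13/5 = 2.6000

2.6000


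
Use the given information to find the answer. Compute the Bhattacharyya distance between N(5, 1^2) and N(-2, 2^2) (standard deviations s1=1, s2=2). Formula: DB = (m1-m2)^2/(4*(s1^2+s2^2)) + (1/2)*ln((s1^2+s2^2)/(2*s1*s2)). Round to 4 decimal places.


Bhattacharyya distance between two Gaussians:
DB = (m1-m2)^2/(4*(s1^2+s2^2)) + (1/2)*ln((s1^2+s2^2)/(2*s1*s2)).
(m1-m2)^2 = (7)^2 = 49.
s1^2+s2^2 = 1 + 4 = 5.
term1 = 49/20 = 2.45.
term2 = 0.5*ln(5/4.0) = 0.111572.
DB = 2.45 + 0.111572 = 2.5616

2.5616
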